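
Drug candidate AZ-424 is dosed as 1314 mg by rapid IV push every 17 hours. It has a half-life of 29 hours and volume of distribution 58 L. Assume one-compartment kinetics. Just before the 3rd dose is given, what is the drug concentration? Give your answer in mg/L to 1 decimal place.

f = (1/2)^(τ/t½) = (1/2)^(17/29) ≈ 0.6661.
C₀ = D/Vd = 1314/58 ≈ 22.655 mg/L.
Before the 3rd dose, 2 doses have been given. Superposition: Cmin = C₀·(f + f²).
≈ 22.655 × (0.6661 + 0.4437) ≈ 22.655 × 1.1098 ≈ 25.143 mg/L.

25.1 mg/L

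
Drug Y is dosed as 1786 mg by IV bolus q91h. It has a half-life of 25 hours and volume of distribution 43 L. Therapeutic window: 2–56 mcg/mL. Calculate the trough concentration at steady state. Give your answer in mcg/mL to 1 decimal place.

3.6 mcg/mL

τ/t½ = 91/25 ≈ 3.64, so fraction remaining f = (1/2)^(91/25) ≈ 0.0802.
Each bolus raises the concentration by D/Vd = 1786/43 ≈ 41.535 mcg/mL.
Steady-state trough Cmin,ss = C₀·f/(1−f) ≈ 41.535 × 0.0802/0.9198 ≈ 3.622 mcg/mL.
Trough 3.6 mcg/mL vs MEC 2 mcg/mL: adequate.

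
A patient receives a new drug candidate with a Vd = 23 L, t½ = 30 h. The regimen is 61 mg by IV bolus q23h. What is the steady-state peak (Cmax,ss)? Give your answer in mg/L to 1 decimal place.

τ/t½ = 23/30 ≈ 0.76667, so fraction remaining f = (1/2)^(23/30) ≈ 0.5878.
Accumulation ratio R = 1/(1 − f) ≈ 1/0.4122 ≈ 2.4260.
Each bolus raises the concentration by D/Vd = 61/23 ≈ 2.652 mg/L.
Steady-state peak Cmax,ss = C₀·R ≈ 2.652 × 2.4260 ≈ 6.434 mg/L.

6.4 mg/L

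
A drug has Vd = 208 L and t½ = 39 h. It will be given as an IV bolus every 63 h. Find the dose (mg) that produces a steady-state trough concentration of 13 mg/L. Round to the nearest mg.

5581 mg

τ/t½ = 63/39 ≈ 1.6154, so f = (1/2)^(63/39) ≈ 0.326378.
Cmin,ss = (D/Vd)·f/(1−f), so D = Cmin,ss·Vd·(1−f)/f.
D = 13 × 208 × (1−f)/f ≈ 13 × 208 × 2.06393 ≈ 5580.87 mg.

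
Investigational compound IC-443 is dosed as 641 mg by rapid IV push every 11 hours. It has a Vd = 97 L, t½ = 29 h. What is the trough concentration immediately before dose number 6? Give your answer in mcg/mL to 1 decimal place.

16.1 mcg/mL

f = (1/2)^(τ/t½) = (1/2)^(11/29) ≈ 0.7688.
C₀ = D/Vd = 641/97 ≈ 6.608 mcg/mL.
Before the 6th dose, 5 doses have been given. Superposition: Cmin = C₀·(f + f² + … + f^5).
≈ 6.608 × (0.7688 + 0.5911 + 0.4544 + 0.3493 + 0.2686) ≈ 6.608 × 2.4322 ≈ 16.072 mcg/mL.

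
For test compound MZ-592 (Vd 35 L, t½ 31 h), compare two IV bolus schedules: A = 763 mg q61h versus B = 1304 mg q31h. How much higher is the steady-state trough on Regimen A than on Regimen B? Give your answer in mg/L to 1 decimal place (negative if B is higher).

Regimen A: f = (1/2)^(61/31) ≈ 0.2557; Cmin,ss = (763/35)·f/(1−f) ≈ 7.489 mg/L.
Regimen B: f = (1/2)^(31/31) ≈ 0.5000; Cmin,ss = (1304/35)·f/(1−f) ≈ 37.257 mg/L.
Difference ≈ 7.489 − 37.257 ≈ -29.768 mg/L.

-29.8 mg/L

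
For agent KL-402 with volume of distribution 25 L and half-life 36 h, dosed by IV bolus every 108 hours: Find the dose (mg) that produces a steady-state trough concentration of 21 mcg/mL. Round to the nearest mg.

τ/t½ = 108/36 ≈ 3, so f = (1/2)^(108/36) ≈ 0.125000.
Cmin,ss = (D/Vd)·f/(1−f), so D = Cmin,ss·Vd·(1−f)/f.
D = 21 × 25 × (1−f)/f ≈ 21 × 25 × 7.00000 ≈ 3675.00 mg.

3675 mg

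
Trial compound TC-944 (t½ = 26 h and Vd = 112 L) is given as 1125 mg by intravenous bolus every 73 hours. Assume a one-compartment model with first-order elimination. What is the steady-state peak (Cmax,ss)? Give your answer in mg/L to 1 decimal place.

Over one 73-h interval, 73/26 ≈ 2.8077 half-lives elapse, leaving f ≈ 0.1428 of each dose.
Accumulation ratio R = 1/(1 − f) ≈ 1/0.8572 ≈ 1.1666.
Single-dose peak C₀ = D/Vd = 1125/112 ≈ 10.045 mg/L.
Steady-state peak Cmax,ss = C₀·R ≈ 10.045 × 1.1666 ≈ 11.718 mg/L.

11.7 mg/L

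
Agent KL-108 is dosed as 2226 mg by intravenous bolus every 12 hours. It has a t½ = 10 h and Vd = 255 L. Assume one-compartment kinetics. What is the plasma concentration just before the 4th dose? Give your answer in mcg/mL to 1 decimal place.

f = (1/2)^(τ/t½) = (1/2)^(12/10) ≈ 0.4353.
C₀ = D/Vd = 2226/255 ≈ 8.729 mcg/mL.
Before the 4th dose, 3 doses have been given. Superposition: Cmin = C₀·(f + f² + … + f^3).
≈ 8.729 × (0.4353 + 0.1895 + 0.0825) ≈ 8.729 × 0.7073 ≈ 6.174 mcg/mL.

6.2 mcg/mL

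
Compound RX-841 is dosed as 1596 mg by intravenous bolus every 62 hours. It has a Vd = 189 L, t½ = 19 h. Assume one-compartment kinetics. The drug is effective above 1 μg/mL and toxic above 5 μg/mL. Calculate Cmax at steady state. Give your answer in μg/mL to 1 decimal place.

k = ln2/t½ = ln2/19 ≈ 0.036481 h⁻¹; fraction remaining f = e^(−kτ) = e^(−0.036481×62) ≈ 0.1042.
At steady state, accumulation factor R = 1/(1 − e^(−kτ)) ≈ 1.1163.
Single-dose peak C₀ = D/Vd = 1596/189 ≈ 8.444 μg/mL.
Steady-state peak Cmax,ss = C₀·R ≈ 8.444 × 1.1163 ≈ 9.426 μg/mL.
Peak 9.4 μg/mL vs MTC 5 μg/mL: exceeds toxic threshold.

9.4 μg/mL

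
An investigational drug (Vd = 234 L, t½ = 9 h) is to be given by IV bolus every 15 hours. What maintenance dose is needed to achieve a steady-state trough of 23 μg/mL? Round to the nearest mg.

τ/t½ = 15/9 ≈ 1.6667, so f = (1/2)^(15/9) ≈ 0.314980.
Cmin,ss = (D/Vd)·f/(1−f), so D = Cmin,ss·Vd·(1−f)/f.
D = 23 × 234 × (1−f)/f ≈ 23 × 234 × 2.17480 ≈ 11704.77 mg.

11705 mg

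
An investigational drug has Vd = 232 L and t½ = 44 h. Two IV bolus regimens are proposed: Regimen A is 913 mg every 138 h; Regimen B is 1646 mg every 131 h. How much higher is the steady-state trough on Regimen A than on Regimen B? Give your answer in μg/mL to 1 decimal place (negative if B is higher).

-0.5 μg/mL

Regimen A: f = (1/2)^(138/44) ≈ 0.1137; Cmin,ss = (913/232)·f/(1−f) ≈ 0.505 μg/mL.
Regimen B: f = (1/2)^(131/44) ≈ 0.1270; Cmin,ss = (1646/232)·f/(1−f) ≈ 1.032 μg/mL.
Difference ≈ 0.505 − 1.032 ≈ -0.527 μg/mL.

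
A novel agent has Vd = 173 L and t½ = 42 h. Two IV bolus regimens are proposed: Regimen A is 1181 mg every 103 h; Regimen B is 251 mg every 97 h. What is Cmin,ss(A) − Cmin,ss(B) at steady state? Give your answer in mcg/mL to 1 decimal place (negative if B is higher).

Regimen A: f = (1/2)^(103/42) ≈ 0.1827; Cmin,ss = (1181/173)·f/(1−f) ≈ 1.526 mcg/mL.
Regimen B: f = (1/2)^(97/42) ≈ 0.2017; Cmin,ss = (251/173)·f/(1−f) ≈ 0.367 mcg/mL.
Difference ≈ 1.526 − 0.367 ≈ 1.159 mcg/mL.

1.2 mcg/mL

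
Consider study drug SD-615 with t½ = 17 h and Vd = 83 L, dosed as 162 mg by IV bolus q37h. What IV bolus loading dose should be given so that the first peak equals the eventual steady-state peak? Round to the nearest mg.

208 mg

f = (1/2)^(37/17) ≈ 0.221216; accumulation ratio R = 1/(1−f) ≈ 1.28405.
Loading dose to hit Cmax,ss on first dose: D_load = D_maint·R ≈ 162 × 1.28405 ≈ 208.02 mg.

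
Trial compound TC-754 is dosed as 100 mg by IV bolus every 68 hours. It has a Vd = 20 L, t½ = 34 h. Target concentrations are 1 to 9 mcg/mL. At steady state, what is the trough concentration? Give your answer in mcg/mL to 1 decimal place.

1.7 mcg/mL

The dosing interval is 2 half-lives, so f = 2^(−2) = 0.25.
At steady state, R = 1/(1 − 0.25) = 4/3.
Single-dose peak C₀ = D/Vd = 100/20 = 5 mcg/mL.
Steady-state peak Cmax,ss = C₀·R = 5 × 4/3 ≈ 6.667 mcg/mL.
Steady-state trough Cmin,ss = Cmax,ss·f ≈ 6.667 × 0.25 ≈ 1.667 mcg/mL.
Trough 1.7 mcg/mL vs MEC 1 mcg/mL: adequate.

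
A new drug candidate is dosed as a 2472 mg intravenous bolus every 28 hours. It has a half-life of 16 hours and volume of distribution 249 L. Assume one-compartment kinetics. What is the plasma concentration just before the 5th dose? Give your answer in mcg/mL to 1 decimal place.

4.2 mcg/mL

f = (1/2)^(τ/t½) = (1/2)^(28/16) ≈ 0.2973.
C₀ = D/Vd = 2472/249 ≈ 9.928 mcg/mL.
Before the 5th dose, 4 doses have been given. Superposition: Cmin = C₀·(f + f² + … + f^4).
≈ 9.928 × (0.2973 + 0.0884 + 0.0263 + 0.0078) ≈ 9.928 × 0.4198 ≈ 4.168 mcg/mL.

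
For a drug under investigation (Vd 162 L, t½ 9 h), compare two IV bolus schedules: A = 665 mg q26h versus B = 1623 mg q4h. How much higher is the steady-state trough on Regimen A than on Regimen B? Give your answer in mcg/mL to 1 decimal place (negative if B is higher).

-27.1 mcg/mL

Regimen A: f = (1/2)^(26/9) ≈ 0.1350; Cmin,ss = (665/162)·f/(1−f) ≈ 0.641 mcg/mL.
Regimen B: f = (1/2)^(4/9) ≈ 0.7349; Cmin,ss = (1623/162)·f/(1−f) ≈ 27.773 mcg/mL.
Difference ≈ 0.641 − 27.773 ≈ -27.132 mcg/mL.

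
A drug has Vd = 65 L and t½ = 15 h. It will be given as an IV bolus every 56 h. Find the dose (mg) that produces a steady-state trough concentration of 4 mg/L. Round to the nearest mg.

3198 mg

τ/t½ = 56/15 ≈ 3.7333, so f = (1/2)^(56/15) ≈ 0.075189.
Cmin,ss = (D/Vd)·f/(1−f), so D = Cmin,ss·Vd·(1−f)/f.
D = 4 × 65 × (1−f)/f ≈ 4 × 65 × 12.29982 ≈ 3197.95 mg.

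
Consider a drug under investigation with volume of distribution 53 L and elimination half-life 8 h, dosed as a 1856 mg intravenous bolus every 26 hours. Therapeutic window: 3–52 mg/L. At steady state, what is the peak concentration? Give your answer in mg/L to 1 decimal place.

Over one 26-h interval, 26/8 ≈ 3.25 half-lives elapse, leaving f ≈ 0.1051 of each dose.
At steady state, accumulation factor R = 1/(1 − e^(−kτ)) ≈ 1.1174.
Each bolus raises the concentration by D/Vd = 1856/53 ≈ 35.019 mg/L.
Steady-state peak Cmax,ss = C₀·R ≈ 35.019 × 1.1174 ≈ 39.130 mg/L.
Peak 39.1 mg/L vs MTC 52 mg/L: below toxic threshold.

39.1 mg/L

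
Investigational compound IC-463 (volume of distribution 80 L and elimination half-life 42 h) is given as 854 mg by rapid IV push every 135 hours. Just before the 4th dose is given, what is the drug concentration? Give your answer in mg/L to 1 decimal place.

f = (1/2)^(τ/t½) = (1/2)^(135/42) ≈ 0.1077.
C₀ = D/Vd = 854/80 ≈ 10.675 mg/L.
Before the 4th dose, 3 doses have been given. Superposition: Cmin = C₀·(f + f² + … + f^3).
≈ 10.675 × (0.1077 + 0.0116 + 0.0012) ≈ 10.675 × 0.1205 ≈ 1.286 mg/L.

1.3 mg/L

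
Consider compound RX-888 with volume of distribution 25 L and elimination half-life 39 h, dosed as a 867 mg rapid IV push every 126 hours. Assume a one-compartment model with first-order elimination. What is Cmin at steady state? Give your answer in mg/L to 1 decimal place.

Over one 126-h interval, 126/39 ≈ 3.2308 half-lives elapse, leaving f ≈ 0.1065 of each dose.
Single-dose peak C₀ = D/Vd = 867/25 ≈ 34.680 mg/L.
Steady-state trough Cmin,ss = C₀·f/(1−f) ≈ 34.680 × 0.1065/0.8935 ≈ 4.134 mg/L.

4.1 mg/L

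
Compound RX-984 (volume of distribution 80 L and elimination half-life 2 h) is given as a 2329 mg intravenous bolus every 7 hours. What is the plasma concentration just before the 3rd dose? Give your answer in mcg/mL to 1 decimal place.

f = (1/2)^(τ/t½) = (1/2)^(7/2) ≈ 0.0884.
C₀ = D/Vd = 2329/80 ≈ 29.113 mcg/mL.
Before the 3rd dose, 2 doses have been given. Superposition: Cmin = C₀·(f + f²).
≈ 29.113 × (0.0884 + 0.0078) ≈ 29.113 × 0.0962 ≈ 2.801 mcg/mL.

2.8 mcg/mL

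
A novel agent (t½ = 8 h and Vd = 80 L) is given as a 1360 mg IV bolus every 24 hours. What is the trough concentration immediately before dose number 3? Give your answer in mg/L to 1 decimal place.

f = (1/2)^(τ/t½) = (1/2)^(24/8) ≈ 0.1250.
C₀ = D/Vd = 1360/80 ≈ 17.000 mg/L.
Before the 3rd dose, 2 doses have been given. Superposition: Cmin = C₀·(f + f²).
≈ 17.000 × (0.1250 + 0.0156) ≈ 17.000 × 0.1406 ≈ 2.390 mg/L.

2.4 mg/L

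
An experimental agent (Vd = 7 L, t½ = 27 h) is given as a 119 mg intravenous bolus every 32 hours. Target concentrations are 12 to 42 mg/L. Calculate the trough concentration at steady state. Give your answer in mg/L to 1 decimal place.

Over one 32-h interval, 32/27 ≈ 1.1852 half-lives elapse, leaving f ≈ 0.4398 of each dose.
Accumulation ratio R = 1/(1 − f) ≈ 1/0.5602 ≈ 1.7851.
Each bolus raises the concentration by D/Vd = 119/7 ≈ 17.000 mg/L.
Steady-state peak Cmax,ss = C₀·R ≈ 17.000 × 1.7851 ≈ 30.347 mg/L.
Steady-state trough Cmin,ss = Cmax,ss·f ≈ 30.347 × 0.4398 ≈ 13.347 mg/L.
Trough 13.3 mg/L vs MEC 12 mg/L: adequate.

13.3 mg/L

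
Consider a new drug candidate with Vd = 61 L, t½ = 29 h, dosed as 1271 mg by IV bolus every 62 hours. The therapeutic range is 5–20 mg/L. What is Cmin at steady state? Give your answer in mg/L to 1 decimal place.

6.1 mg/L

Over one 62-h interval, 62/29 ≈ 2.1379 half-lives elapse, leaving f ≈ 0.2272 of each dose.
Each bolus raises the concentration by D/Vd = 1271/61 ≈ 20.836 mg/L.
Steady-state trough Cmin,ss = C₀·f/(1−f) ≈ 20.836 × 0.2272/0.7728 ≈ 6.126 mg/L.
Trough 6.1 mg/L vs MEC 5 mg/L: adequate.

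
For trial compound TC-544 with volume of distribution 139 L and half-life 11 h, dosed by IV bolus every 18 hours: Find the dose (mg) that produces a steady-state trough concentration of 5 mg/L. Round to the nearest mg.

1466 mg

τ/t½ = 18/11 ≈ 1.6364, so f = (1/2)^(18/11) ≈ 0.321666.
Cmin,ss = (D/Vd)·f/(1−f), so D = Cmin,ss·Vd·(1−f)/f.
D = 5 × 139 × (1−f)/f ≈ 5 × 139 × 2.10881 ≈ 1465.62 mg.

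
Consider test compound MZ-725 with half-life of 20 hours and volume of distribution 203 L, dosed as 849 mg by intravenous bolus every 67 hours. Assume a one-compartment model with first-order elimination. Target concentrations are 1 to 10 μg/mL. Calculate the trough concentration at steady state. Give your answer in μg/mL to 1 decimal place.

k = ln2/t½ = ln2/20 ≈ 0.034657 h⁻¹; fraction remaining f = e^(−kτ) = e^(−0.034657×67) ≈ 0.0981.
Each bolus raises the concentration by D/Vd = 849/203 ≈ 4.182 μg/mL.
Steady-state trough Cmin,ss = C₀·f/(1−f) ≈ 4.182 × 0.0981/0.9019 ≈ 0.455 μg/mL.
Trough 0.5 μg/mL vs MEC 1 μg/mL: subtherapeutic.

0.5 μg/mL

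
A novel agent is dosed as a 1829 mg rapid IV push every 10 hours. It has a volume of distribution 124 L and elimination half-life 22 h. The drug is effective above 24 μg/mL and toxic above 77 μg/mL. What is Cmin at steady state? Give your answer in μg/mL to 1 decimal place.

39.8 μg/mL

k = ln2/t½ = ln2/22 ≈ 0.031507 h⁻¹; fraction remaining f = e^(−kτ) = e^(−0.031507×10) ≈ 0.7297.
Accumulation ratio R = 1/(1 − f) ≈ 1/0.2703 ≈ 3.6996.
Each bolus raises the concentration by D/Vd = 1829/124 ≈ 14.750 μg/mL.
Cmax,ss = C₀/(1 − f) ≈ 14.750/0.2703 ≈ 54.569 μg/mL.
One interval later, Cmin,ss = Cmax,ss·e^(−kτ) ≈ 54.569 × 0.7297 ≈ 39.819 μg/mL.
Trough 39.8 μg/mL vs MEC 24 μg/mL: adequate.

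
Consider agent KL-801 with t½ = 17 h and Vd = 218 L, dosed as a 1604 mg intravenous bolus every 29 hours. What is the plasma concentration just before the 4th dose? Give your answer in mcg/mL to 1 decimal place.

f = (1/2)^(τ/t½) = (1/2)^(29/17) ≈ 0.3065.
C₀ = D/Vd = 1604/218 ≈ 7.358 mcg/mL.
Before the 4th dose, 3 doses have been given. Superposition: Cmin = C₀·(f + f² + … + f^3).
≈ 7.358 × (0.3065 + 0.0939 + 0.0288) ≈ 7.358 × 0.4292 ≈ 3.158 mcg/mL.

3.2 mcg/mL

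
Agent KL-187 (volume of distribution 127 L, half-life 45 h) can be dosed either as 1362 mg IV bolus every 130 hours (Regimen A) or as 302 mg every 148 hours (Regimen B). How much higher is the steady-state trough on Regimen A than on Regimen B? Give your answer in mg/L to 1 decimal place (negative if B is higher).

1.4 mg/L

Regimen A: f = (1/2)^(130/45) ≈ 0.1350; Cmin,ss = (1362/127)·f/(1−f) ≈ 1.674 mg/L.
Regimen B: f = (1/2)^(148/45) ≈ 0.1023; Cmin,ss = (302/127)·f/(1−f) ≈ 0.271 mg/L.
Difference ≈ 1.674 − 0.271 ≈ 1.403 mg/L.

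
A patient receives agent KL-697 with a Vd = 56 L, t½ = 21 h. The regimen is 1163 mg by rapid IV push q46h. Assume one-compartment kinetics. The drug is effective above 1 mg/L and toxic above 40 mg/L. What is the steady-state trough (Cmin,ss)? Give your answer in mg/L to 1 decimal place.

k = ln2/t½ = ln2/21 ≈ 0.033007 h⁻¹; fraction remaining f = e^(−kτ) = e^(−0.033007×46) ≈ 0.2191.
At steady state, accumulation factor R = 1/(1 − e^(−kτ)) ≈ 1.2806.
Single-dose peak C₀ = D/Vd = 1163/56 ≈ 20.768 mg/L.
Steady-state peak Cmax,ss = C₀·R ≈ 20.768 × 1.2806 ≈ 26.596 mg/L.
Steady-state trough Cmin,ss = Cmax,ss·f ≈ 26.596 × 0.2191 ≈ 5.827 mg/L.
Trough 5.8 mg/L vs MEC 1 mg/L: adequate.

5.8 mg/L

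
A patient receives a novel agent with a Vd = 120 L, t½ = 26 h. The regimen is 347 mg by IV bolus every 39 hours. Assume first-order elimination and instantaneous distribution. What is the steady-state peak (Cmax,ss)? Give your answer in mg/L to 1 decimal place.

Over one 39-h interval, 39/26 ≈ 1.5 half-lives elapse, leaving f ≈ 0.3536 of each dose.
Accumulation ratio R = 1/(1 − f) ≈ 1/0.6464 ≈ 1.5470.
Single-dose peak C₀ = D/Vd = 347/120 ≈ 2.892 mg/L.
Cmax,ss = C₀/(1 − f) ≈ 2.892/0.6464 ≈ 4.474 mg/L.

4.5 mg/L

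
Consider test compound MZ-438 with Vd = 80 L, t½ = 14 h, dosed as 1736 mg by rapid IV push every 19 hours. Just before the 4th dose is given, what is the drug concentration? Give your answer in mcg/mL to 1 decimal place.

13.1 mcg/mL

f = (1/2)^(τ/t½) = (1/2)^(19/14) ≈ 0.3904.
C₀ = D/Vd = 1736/80 ≈ 21.700 mcg/mL.
Before the 4th dose, 3 doses have been given. Superposition: Cmin = C₀·(f + f² + … + f^3).
≈ 21.700 × (0.3904 + 0.1524 + 0.0595) ≈ 21.700 × 0.6023 ≈ 13.070 mcg/mL.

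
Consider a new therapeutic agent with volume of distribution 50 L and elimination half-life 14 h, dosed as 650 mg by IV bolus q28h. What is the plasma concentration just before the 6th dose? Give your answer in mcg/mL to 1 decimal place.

f = (1/2)^(τ/t½) = (1/2)^(28/14) ≈ 0.2500.
C₀ = D/Vd = 650/50 ≈ 13.000 mcg/mL.
Before the 6th dose, 5 doses have been given. Superposition: Cmin = C₀·(f + f² + … + f^5).
≈ 13.000 × (0.2500 + 0.0625 + 0.0156 + 0.0039 + 0.0010) ≈ 13.000 × 0.3330 ≈ 4.329 mcg/mL.

4.3 mcg/mL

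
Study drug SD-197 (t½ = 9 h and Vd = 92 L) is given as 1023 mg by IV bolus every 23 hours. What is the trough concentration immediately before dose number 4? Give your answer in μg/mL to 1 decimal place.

f = (1/2)^(τ/t½) = (1/2)^(23/9) ≈ 0.1701.
C₀ = D/Vd = 1023/92 ≈ 11.120 μg/mL.
Before the 4th dose, 3 doses have been given. Superposition: Cmin = C₀·(f + f² + … + f^3).
≈ 11.120 × (0.1701 + 0.0289 + 0.0049) ≈ 11.120 × 0.2039 ≈ 2.267 μg/mL.

2.3 μg/mL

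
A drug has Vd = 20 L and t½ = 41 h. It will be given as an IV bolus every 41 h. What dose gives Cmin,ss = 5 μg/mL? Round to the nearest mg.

τ/t½ = 41/41 ≈ 1, so f = (1/2)^(41/41) ≈ 0.500000.
Cmin,ss = (D/Vd)·f/(1−f), so D = Cmin,ss·Vd·(1−f)/f.
D = 5 × 20 × (1−f)/f ≈ 5 × 20 × 1.00000 ≈ 100.00 mg.

100 mg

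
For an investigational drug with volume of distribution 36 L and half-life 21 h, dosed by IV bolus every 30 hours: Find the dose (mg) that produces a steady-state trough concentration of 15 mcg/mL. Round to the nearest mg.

914 mg

τ/t½ = 30/21 ≈ 1.4286, so f = (1/2)^(30/21) ≈ 0.371499.
Cmin,ss = (D/Vd)·f/(1−f), so D = Cmin,ss·Vd·(1−f)/f.
D = 15 × 36 × (1−f)/f ≈ 15 × 36 × 1.69180 ≈ 913.57 mg.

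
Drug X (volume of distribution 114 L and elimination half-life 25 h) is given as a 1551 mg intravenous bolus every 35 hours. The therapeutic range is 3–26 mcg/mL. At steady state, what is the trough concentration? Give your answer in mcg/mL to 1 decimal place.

Over one 35-h interval, 35/25 ≈ 1.4 half-lives elapse, leaving f ≈ 0.3789 of each dose.
At steady state, accumulation factor R = 1/(1 − e^(−kτ)) ≈ 1.6100.
Single-dose peak C₀ = D/Vd = 1551/114 ≈ 13.605 mcg/mL.
Steady-state peak Cmax,ss = C₀·R ≈ 13.605 × 1.6100 ≈ 21.904 mcg/mL.
Steady-state trough Cmin,ss = Cmax,ss·f ≈ 21.904 × 0.3789 ≈ 8.299 mcg/mL.
Trough 8.3 mcg/mL vs MEC 3 mcg/mL: adequate.

8.3 mcg/mL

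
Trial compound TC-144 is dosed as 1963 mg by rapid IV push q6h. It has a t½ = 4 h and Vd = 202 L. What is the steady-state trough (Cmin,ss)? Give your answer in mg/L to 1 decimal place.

τ/t½ = 6/4 ≈ 1.5, so fraction remaining f = (1/2)^(6/4) ≈ 0.3536.
At steady state, accumulation factor R = 1/(1 − e^(−kτ)) ≈ 1.5470.
Each bolus raises the concentration by D/Vd = 1963/202 ≈ 9.718 mg/L.
Cmax,ss = C₀/(1 − f) ≈ 9.718/0.6464 ≈ 15.034 mg/L.
Steady-state trough Cmin,ss = Cmax,ss·f ≈ 15.034 × 0.3536 ≈ 5.316 mg/L.

5.3 mg/L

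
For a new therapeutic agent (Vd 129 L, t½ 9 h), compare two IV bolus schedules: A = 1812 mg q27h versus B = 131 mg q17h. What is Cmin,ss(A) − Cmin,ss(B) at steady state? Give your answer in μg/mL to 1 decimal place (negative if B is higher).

Regimen A: f = (1/2)^(27/9) ≈ 0.1250; Cmin,ss = (1812/129)·f/(1−f) ≈ 2.007 μg/mL.
Regimen B: f = (1/2)^(17/9) ≈ 0.2700; Cmin,ss = (131/129)·f/(1−f) ≈ 0.376 μg/mL.
Difference ≈ 2.007 − 0.376 ≈ 1.631 μg/mL.

1.6 μg/mL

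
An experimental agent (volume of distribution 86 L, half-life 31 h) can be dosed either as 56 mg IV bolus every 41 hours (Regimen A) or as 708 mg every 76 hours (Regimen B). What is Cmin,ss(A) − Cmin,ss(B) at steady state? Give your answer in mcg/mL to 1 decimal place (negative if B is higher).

Regimen A: f = (1/2)^(41/31) ≈ 0.3998; Cmin,ss = (56/86)·f/(1−f) ≈ 0.434 mcg/mL.
Regimen B: f = (1/2)^(76/31) ≈ 0.1828; Cmin,ss = (708/86)·f/(1−f) ≈ 1.842 mcg/mL.
Difference ≈ 0.434 − 1.842 ≈ -1.408 mcg/mL.

-1.4 mcg/mL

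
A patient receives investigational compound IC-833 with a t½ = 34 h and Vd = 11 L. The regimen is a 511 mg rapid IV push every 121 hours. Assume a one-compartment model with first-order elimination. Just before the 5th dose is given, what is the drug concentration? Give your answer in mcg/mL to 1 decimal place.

4.3 mcg/mL

f = (1/2)^(τ/t½) = (1/2)^(121/34) ≈ 0.0849.
C₀ = D/Vd = 511/11 ≈ 46.455 mcg/mL.
Before the 5th dose, 4 doses have been given. Superposition: Cmin = C₀·(f + f² + … + f^4).
≈ 46.455 × (0.0849 + 0.0072 + 0.0006 + 0.0001) ≈ 46.455 × 0.0928 ≈ 4.311 mcg/mL.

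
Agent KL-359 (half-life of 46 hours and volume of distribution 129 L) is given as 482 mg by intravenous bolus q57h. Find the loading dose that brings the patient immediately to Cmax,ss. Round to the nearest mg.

f = (1/2)^(57/46) ≈ 0.423628; accumulation ratio R = 1/(1−f) ≈ 1.73499.
Loading dose to hit Cmax,ss on first dose: D_load = D_maint·R ≈ 482 × 1.73499 ≈ 836.27 mg.

836 mg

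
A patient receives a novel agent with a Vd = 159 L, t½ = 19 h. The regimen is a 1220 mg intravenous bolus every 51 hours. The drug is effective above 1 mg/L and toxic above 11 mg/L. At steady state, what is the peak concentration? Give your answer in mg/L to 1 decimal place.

τ/t½ = 51/19 ≈ 2.6842, so fraction remaining f = (1/2)^(51/19) ≈ 0.1556.
Accumulation ratio R = 1/(1 − f) ≈ 1/0.8444 ≈ 1.1843.
Single-dose peak C₀ = D/Vd = 1220/159 ≈ 7.673 mg/L.
Cmax,ss = C₀/(1 − f) ≈ 7.673/0.8444 ≈ 9.087 mg/L.
Peak 9.1 mg/L vs MTC 11 mg/L: below toxic threshold.

9.1 mg/L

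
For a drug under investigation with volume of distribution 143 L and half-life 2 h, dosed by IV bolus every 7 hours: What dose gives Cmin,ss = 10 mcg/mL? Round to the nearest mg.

τ/t½ = 7/2 ≈ 3.5, so f = (1/2)^(7/2) ≈ 0.088388.
Cmin,ss = (D/Vd)·f/(1−f), so D = Cmin,ss·Vd·(1−f)/f.
D = 10 × 143 × (1−f)/f ≈ 10 × 143 × 10.31375 ≈ 14748.66 mg.

14749 mg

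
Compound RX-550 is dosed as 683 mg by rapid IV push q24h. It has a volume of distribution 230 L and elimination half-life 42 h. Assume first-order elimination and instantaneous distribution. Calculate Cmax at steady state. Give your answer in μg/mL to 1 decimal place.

Over one 24-h interval, 24/42 ≈ 0.57143 half-lives elapse, leaving f ≈ 0.6730 of each dose.
At steady state, accumulation factor R = 1/(1 − e^(−kτ)) ≈ 3.0581.
Single-dose peak C₀ = D/Vd = 683/230 ≈ 2.970 μg/mL.
Steady-state peak Cmax,ss = C₀·R ≈ 2.970 × 3.0581 ≈ 9.083 μg/mL.

9.1 μg/mL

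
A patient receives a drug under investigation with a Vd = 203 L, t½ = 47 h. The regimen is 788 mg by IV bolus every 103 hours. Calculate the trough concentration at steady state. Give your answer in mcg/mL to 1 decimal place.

1.1 mcg/mL

τ/t½ = 103/47 ≈ 2.1915, so fraction remaining f = (1/2)^(103/47) ≈ 0.2189.
Accumulation ratio R = 1/(1 − f) ≈ 1/0.7811 ≈ 1.2802.
Single-dose peak C₀ = D/Vd = 788/203 ≈ 3.882 mcg/mL.
Cmax,ss = C₀/(1 − f) ≈ 3.882/0.7811 ≈ 4.970 mcg/mL.
One interval later, Cmin,ss = Cmax,ss·e^(−kτ) ≈ 4.970 × 0.2189 ≈ 1.088 mcg/mL.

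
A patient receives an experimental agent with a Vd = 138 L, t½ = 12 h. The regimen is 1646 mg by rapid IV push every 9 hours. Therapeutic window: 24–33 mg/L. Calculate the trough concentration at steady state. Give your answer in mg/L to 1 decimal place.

17.5 mg/L

Over one 9-h interval, 9/12 ≈ 0.75 half-lives elapse, leaving f ≈ 0.5946 of each dose.
Each bolus raises the concentration by D/Vd = 1646/138 ≈ 11.928 mg/L.
Steady-state trough Cmin,ss = C₀·f/(1−f) ≈ 11.928 × 0.5946/0.4054 ≈ 17.495 mg/L.
Trough 17.5 mg/L vs MEC 24 mg/L: subtherapeutic.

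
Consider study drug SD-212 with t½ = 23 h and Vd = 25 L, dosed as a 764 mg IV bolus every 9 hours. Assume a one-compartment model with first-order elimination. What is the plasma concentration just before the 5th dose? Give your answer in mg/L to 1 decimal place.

f = (1/2)^(τ/t½) = (1/2)^(9/23) ≈ 0.7624.
C₀ = D/Vd = 764/25 ≈ 30.560 mg/L.
Before the 5th dose, 4 doses have been given. Superposition: Cmin = C₀·(f + f² + … + f^4).
≈ 30.560 × (0.7624 + 0.5813 + 0.4431 + 0.3379) ≈ 30.560 × 2.1247 ≈ 64.931 mg/L.

64.9 mg/L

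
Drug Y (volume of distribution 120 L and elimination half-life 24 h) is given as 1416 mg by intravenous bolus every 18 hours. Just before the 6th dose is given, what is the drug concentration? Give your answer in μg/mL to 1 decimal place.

16.0 μg/mL

f = (1/2)^(τ/t½) = (1/2)^(18/24) ≈ 0.5946.
C₀ = D/Vd = 1416/120 ≈ 11.800 μg/mL.
Before the 6th dose, 5 doses have been given. Superposition: Cmin = C₀·(f + f² + … + f^5).
≈ 11.800 × (0.5946 + 0.3535 + 0.2102 + 0.1250 + 0.0743) ≈ 11.800 × 1.3576 ≈ 16.020 μg/mL.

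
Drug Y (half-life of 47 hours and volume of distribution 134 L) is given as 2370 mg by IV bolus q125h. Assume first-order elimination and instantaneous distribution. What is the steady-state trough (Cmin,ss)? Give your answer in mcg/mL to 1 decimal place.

k = ln2/t½ = ln2/47 ≈ 0.014748 h⁻¹; fraction remaining f = e^(−kτ) = e^(−0.014748×125) ≈ 0.1583.
Single-dose peak C₀ = D/Vd = 2370/134 ≈ 17.687 mcg/mL.
Steady-state trough Cmin,ss = C₀·f/(1−f) ≈ 17.687 × 0.1583/0.8417 ≈ 3.326 mcg/mL.

3.3 mcg/mL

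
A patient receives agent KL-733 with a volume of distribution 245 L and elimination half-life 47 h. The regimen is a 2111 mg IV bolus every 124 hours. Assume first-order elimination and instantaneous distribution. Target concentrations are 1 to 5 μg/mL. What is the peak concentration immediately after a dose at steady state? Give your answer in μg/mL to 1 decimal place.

10.3 μg/mL

Over one 124-h interval, 124/47 ≈ 2.6383 half-lives elapse, leaving f ≈ 0.1606 of each dose.
Accumulation ratio R = 1/(1 − f) ≈ 1/0.8394 ≈ 1.1913.
Single-dose peak C₀ = D/Vd = 2111/245 ≈ 8.616 μg/mL.
Steady-state peak Cmax,ss = C₀·R ≈ 8.616 × 1.1913 ≈ 10.264 μg/mL.
Peak 10.3 μg/mL vs MTC 5 μg/mL: exceeds toxic threshold.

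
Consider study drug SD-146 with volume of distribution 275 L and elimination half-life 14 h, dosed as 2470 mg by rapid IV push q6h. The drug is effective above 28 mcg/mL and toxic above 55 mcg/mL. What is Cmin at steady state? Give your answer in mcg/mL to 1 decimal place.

Over one 6-h interval, 6/14 ≈ 0.42857 half-lives elapse, leaving f ≈ 0.7430 of each dose.
At steady state, accumulation factor R = 1/(1 − e^(−kτ)) ≈ 3.8911.
Single-dose peak C₀ = D/Vd = 2470/275 ≈ 8.982 mcg/mL.
Cmax,ss = C₀/(1 − f) ≈ 8.982/0.2570 ≈ 34.949 mcg/mL.
One interval later, Cmin,ss = Cmax,ss·e^(−kτ) ≈ 34.949 × 0.7430 ≈ 25.967 mcg/mL.
Trough 26.0 mcg/mL vs MEC 28 mcg/mL: subtherapeutic.

26.0 mcg/mL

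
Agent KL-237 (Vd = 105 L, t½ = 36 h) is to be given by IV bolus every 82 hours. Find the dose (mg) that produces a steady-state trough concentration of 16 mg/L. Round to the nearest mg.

τ/t½ = 82/36 ≈ 2.2778, so f = (1/2)^(82/36) ≈ 0.206215.
Cmin,ss = (D/Vd)·f/(1−f), so D = Cmin,ss·Vd·(1−f)/f.
D = 16 × 105 × (1−f)/f ≈ 16 × 105 × 3.84931 ≈ 6466.84 mg.

6467 mg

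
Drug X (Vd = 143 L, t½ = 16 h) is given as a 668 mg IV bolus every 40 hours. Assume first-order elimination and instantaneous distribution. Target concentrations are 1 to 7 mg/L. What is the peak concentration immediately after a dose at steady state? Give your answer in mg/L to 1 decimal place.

5.7 mg/L

Over one 40-h interval, 40/16 ≈ 2.5 half-lives elapse, leaving f ≈ 0.1768 of each dose.
Accumulation ratio R = 1/(1 − f) ≈ 1/0.8232 ≈ 1.2148.
Single-dose peak C₀ = D/Vd = 668/143 ≈ 4.671 mg/L.
Cmax,ss = C₀/(1 − f) ≈ 4.671/0.8232 ≈ 5.674 mg/L.
Peak 5.7 mg/L vs MTC 7 mg/L: below toxic threshold.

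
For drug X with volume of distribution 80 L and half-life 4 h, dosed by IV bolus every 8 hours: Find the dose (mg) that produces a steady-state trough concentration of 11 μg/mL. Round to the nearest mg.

2640 mg

τ/t½ = 8/4 ≈ 2, so f = (1/2)^(8/4) ≈ 0.250000.
Cmin,ss = (D/Vd)·f/(1−f), so D = Cmin,ss·Vd·(1−f)/f.
D = 11 × 80 × (1−f)/f ≈ 11 × 80 × 3.00000 ≈ 2640.00 mg.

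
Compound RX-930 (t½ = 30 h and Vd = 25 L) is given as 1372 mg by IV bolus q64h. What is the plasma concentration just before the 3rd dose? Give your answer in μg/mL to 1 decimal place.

f = (1/2)^(τ/t½) = (1/2)^(64/30) ≈ 0.2279.
C₀ = D/Vd = 1372/25 ≈ 54.880 μg/mL.
Before the 3rd dose, 2 doses have been given. Superposition: Cmin = C₀·(f + f²).
≈ 54.880 × (0.2279 + 0.0519) ≈ 54.880 × 0.2798 ≈ 15.355 μg/mL.

15.4 μg/mL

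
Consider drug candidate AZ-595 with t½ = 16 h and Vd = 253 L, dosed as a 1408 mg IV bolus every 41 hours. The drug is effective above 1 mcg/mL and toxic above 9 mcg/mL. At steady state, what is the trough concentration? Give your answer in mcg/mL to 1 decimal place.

1.1 mcg/mL

Over one 41-h interval, 41/16 ≈ 2.5625 half-lives elapse, leaving f ≈ 0.1693 of each dose.
Single-dose peak C₀ = D/Vd = 1408/253 ≈ 5.565 mcg/mL.
Steady-state trough Cmin,ss = C₀·f/(1−f) ≈ 5.565 × 0.1693/0.8307 ≈ 1.134 mcg/mL.
Trough 1.1 mcg/mL vs MEC 1 mcg/mL: adequate.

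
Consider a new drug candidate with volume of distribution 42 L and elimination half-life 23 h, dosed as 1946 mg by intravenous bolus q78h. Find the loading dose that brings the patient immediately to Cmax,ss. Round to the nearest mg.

2151 mg

f = (1/2)^(78/23) ≈ 0.095305; accumulation ratio R = 1/(1−f) ≈ 1.10534.
Loading dose to hit Cmax,ss on first dose: D_load = D_maint·R ≈ 1946 × 1.10534 ≈ 2150.99 mg.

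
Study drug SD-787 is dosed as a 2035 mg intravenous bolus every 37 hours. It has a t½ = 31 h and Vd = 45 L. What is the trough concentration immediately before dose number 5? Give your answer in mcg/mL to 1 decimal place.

33.8 mcg/mL

f = (1/2)^(τ/t½) = (1/2)^(37/31) ≈ 0.4372.
C₀ = D/Vd = 2035/45 ≈ 45.222 mcg/mL.
Before the 5th dose, 4 doses have been given. Superposition: Cmin = C₀·(f + f² + … + f^4).
≈ 45.222 × (0.4372 + 0.1911 + 0.0836 + 0.0365) ≈ 45.222 × 0.7484 ≈ 33.844 mcg/mL.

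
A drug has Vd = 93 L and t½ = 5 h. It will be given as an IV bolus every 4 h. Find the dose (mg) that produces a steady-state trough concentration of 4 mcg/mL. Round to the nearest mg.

276 mg

τ/t½ = 4/5 ≈ 0.8, so f = (1/2)^(4/5) ≈ 0.574349.
Cmin,ss = (D/Vd)·f/(1−f), so D = Cmin,ss·Vd·(1−f)/f.
D = 4 × 93 × (1−f)/f ≈ 4 × 93 × 0.74110 ≈ 275.69 mg.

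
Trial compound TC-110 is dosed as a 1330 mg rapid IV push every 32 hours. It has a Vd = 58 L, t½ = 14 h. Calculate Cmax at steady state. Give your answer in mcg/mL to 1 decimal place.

28.8 mcg/mL

τ/t½ = 32/14 ≈ 2.2857, so fraction remaining f = (1/2)^(32/14) ≈ 0.2051.
At steady state, accumulation factor R = 1/(1 − e^(−kτ)) ≈ 1.2580.
Each bolus raises the concentration by D/Vd = 1330/58 ≈ 22.931 mcg/mL.
Steady-state peak Cmax,ss = C₀·R ≈ 22.931 × 1.2580 ≈ 28.847 mcg/mL.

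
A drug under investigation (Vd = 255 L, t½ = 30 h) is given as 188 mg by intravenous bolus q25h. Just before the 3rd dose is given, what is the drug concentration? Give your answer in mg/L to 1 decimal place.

f = (1/2)^(τ/t½) = (1/2)^(25/30) ≈ 0.5612.
C₀ = D/Vd = 188/255 ≈ 0.737 mg/L.
Before the 3rd dose, 2 doses have been given. Superposition: Cmin = C₀·(f + f²).
≈ 0.737 × (0.5612 + 0.3149) ≈ 0.737 × 0.8761 ≈ 0.646 mg/L.

0.6 mg/L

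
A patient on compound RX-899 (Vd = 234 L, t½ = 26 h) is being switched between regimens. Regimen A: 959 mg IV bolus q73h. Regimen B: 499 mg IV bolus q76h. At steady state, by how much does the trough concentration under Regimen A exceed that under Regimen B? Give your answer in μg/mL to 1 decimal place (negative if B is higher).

0.4 μg/mL

Regimen A: f = (1/2)^(73/26) ≈ 0.1428; Cmin,ss = (959/234)·f/(1−f) ≈ 0.683 μg/mL.
Regimen B: f = (1/2)^(76/26) ≈ 0.1318; Cmin,ss = (499/234)·f/(1−f) ≈ 0.324 μg/mL.
Difference ≈ 0.683 − 0.324 ≈ 0.359 μg/mL.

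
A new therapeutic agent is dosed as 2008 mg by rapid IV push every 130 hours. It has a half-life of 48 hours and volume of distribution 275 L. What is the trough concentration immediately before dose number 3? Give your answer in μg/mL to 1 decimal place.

1.3 μg/mL

f = (1/2)^(τ/t½) = (1/2)^(130/48) ≈ 0.1530.
C₀ = D/Vd = 2008/275 ≈ 7.302 μg/mL.
Before the 3rd dose, 2 doses have been given. Superposition: Cmin = C₀·(f + f²).
≈ 7.302 × (0.1530 + 0.0234) ≈ 7.302 × 0.1764 ≈ 1.288 μg/mL.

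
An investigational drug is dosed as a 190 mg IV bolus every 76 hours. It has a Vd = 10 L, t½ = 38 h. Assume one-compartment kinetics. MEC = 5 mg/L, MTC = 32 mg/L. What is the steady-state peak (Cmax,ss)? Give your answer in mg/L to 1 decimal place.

25.3 mg/L

The dosing interval is 2 half-lives, so f = 2^(−2) = 0.25.
At steady state, R = 1/(1 − 0.25) = 4/3.
Single-dose peak C₀ = D/Vd = 190/10 = 19 mg/L.
Steady-state peak Cmax,ss = C₀·R = 19 × 4/3 ≈ 25.333 mg/L.
Peak 25.3 mg/L vs MTC 32 mg/L: below toxic threshold.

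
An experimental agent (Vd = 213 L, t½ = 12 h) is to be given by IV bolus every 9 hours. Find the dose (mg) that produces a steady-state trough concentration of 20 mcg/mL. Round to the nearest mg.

2904 mg

τ/t½ = 9/12 ≈ 0.75, so f = (1/2)^(9/12) ≈ 0.594604.
Cmin,ss = (D/Vd)·f/(1−f), so D = Cmin,ss·Vd·(1−f)/f.
D = 20 × 213 × (1−f)/f ≈ 20 × 213 × 0.68179 ≈ 2904.43 mg.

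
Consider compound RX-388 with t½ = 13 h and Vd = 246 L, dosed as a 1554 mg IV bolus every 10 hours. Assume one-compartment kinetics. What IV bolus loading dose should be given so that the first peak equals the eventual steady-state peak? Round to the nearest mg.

f = (1/2)^(10/13) ≈ 0.586730; accumulation ratio R = 1/(1−f) ≈ 2.41973.
Loading dose to hit Cmax,ss on first dose: D_load = D_maint·R ≈ 1554 × 2.41973 ≈ 3760.26 mg.

3760 mg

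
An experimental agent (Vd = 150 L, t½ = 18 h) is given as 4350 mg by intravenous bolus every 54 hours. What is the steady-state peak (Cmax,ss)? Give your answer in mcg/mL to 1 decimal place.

τ = 54 h = 3 half-lives, so f = (1/2)^3 = 0.125.
Accumulation ratio R = 1/(1 − f) = 1/0.875 = 8/7.
Single-dose peak C₀ = D/Vd = 4350/150 = 29 mcg/mL.
Steady-state peak Cmax,ss = C₀·R = 29 × 8/7 ≈ 33.143 mcg/mL.

33.1 mcg/mL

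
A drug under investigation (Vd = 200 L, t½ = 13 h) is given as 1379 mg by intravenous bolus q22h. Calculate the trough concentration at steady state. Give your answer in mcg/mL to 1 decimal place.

3.1 mcg/mL

k = ln2/t½ = ln2/13 ≈ 0.053319 h⁻¹; fraction remaining f = e^(−kτ) = e^(−0.053319×22) ≈ 0.3094.
Single-dose peak C₀ = D/Vd = 1379/200 ≈ 6.895 mcg/mL.
Steady-state trough Cmin,ss = C₀·f/(1−f) ≈ 6.895 × 0.3094/0.6906 ≈ 3.089 mcg/mL.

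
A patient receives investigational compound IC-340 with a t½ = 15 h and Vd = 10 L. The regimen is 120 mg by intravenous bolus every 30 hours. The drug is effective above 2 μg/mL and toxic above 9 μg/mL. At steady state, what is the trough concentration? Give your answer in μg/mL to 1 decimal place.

The dosing interval is 2 half-lives, so f = 2^(−2) = 0.25.
Accumulation ratio R = 1/(1 − f) = 1/0.75 = 4/3.
Single-dose peak C₀ = D/Vd = 120/10 = 12 μg/mL.
Steady-state peak Cmax,ss = C₀·R = 12 × 4/3 ≈ 16.000 μg/mL.
Steady-state trough Cmin,ss = Cmax,ss·f ≈ 16.000 × 0.25 ≈ 4.000 μg/mL.
Trough 4.0 μg/mL vs MEC 2 μg/mL: adequate.

4.0 μg/mL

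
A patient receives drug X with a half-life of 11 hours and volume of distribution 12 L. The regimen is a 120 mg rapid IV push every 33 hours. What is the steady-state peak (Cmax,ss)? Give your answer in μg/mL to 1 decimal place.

11.4 μg/mL

τ = 33 h = 3 half-lives, so f = (1/2)^3 = 0.125.
At steady state, R = 1/(1 − 0.125) = 8/7.
Single-dose peak C₀ = D/Vd = 120/12 = 10 μg/mL.
Steady-state peak Cmax,ss = C₀·R = 10 × 8/7 ≈ 11.429 μg/mL.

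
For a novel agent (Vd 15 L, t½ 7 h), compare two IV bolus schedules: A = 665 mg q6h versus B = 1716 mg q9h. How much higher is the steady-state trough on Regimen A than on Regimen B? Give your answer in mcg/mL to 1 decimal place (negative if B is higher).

Regimen A: f = (1/2)^(6/7) ≈ 0.5520; Cmin,ss = (665/15)·f/(1−f) ≈ 54.625 mcg/mL.
Regimen B: f = (1/2)^(9/7) ≈ 0.4102; Cmin,ss = (1716/15)·f/(1−f) ≈ 79.564 mcg/mL.
Difference ≈ 54.625 − 79.564 ≈ -24.939 mcg/mL.

-24.9 mcg/mL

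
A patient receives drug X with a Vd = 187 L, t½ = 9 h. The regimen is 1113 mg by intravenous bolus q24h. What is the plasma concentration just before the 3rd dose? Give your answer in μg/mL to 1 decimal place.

f = (1/2)^(τ/t½) = (1/2)^(24/9) ≈ 0.1575.
C₀ = D/Vd = 1113/187 ≈ 5.952 μg/mL.
Before the 3rd dose, 2 doses have been given. Superposition: Cmin = C₀·(f + f²).
≈ 5.952 × (0.1575 + 0.0248) ≈ 5.952 × 0.1823 ≈ 1.085 μg/mL.

1.1 μg/mL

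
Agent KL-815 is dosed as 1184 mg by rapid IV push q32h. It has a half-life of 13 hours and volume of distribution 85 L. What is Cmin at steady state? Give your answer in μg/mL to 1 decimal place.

k = ln2/t½ = ln2/13 ≈ 0.053319 h⁻¹; fraction remaining f = e^(−kτ) = e^(−0.053319×32) ≈ 0.1816.
Each bolus raises the concentration by D/Vd = 1184/85 ≈ 13.929 μg/mL.
Steady-state trough Cmin,ss = C₀·f/(1−f) ≈ 13.929 × 0.1816/0.8184 ≈ 3.091 μg/mL.

3.1 μg/mL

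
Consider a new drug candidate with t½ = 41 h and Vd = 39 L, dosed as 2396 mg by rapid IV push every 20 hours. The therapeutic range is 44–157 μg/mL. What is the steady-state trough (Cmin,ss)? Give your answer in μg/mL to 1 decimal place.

k = ln2/t½ = ln2/41 ≈ 0.016906 h⁻¹; fraction remaining f = e^(−kτ) = e^(−0.016906×20) ≈ 0.7131.
Accumulation ratio R = 1/(1 − f) ≈ 1/0.2869 ≈ 3.4855.
Each bolus raises the concentration by D/Vd = 2396/39 ≈ 61.436 μg/mL.
Cmax,ss = C₀/(1 − f) ≈ 61.436/0.2869 ≈ 214.137 μg/mL.
Steady-state trough Cmin,ss = Cmax,ss·f ≈ 214.137 × 0.7131 ≈ 152.701 μg/mL.
Trough 152.7 μg/mL vs MEC 44 μg/mL: adequate.

152.7 μg/mL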